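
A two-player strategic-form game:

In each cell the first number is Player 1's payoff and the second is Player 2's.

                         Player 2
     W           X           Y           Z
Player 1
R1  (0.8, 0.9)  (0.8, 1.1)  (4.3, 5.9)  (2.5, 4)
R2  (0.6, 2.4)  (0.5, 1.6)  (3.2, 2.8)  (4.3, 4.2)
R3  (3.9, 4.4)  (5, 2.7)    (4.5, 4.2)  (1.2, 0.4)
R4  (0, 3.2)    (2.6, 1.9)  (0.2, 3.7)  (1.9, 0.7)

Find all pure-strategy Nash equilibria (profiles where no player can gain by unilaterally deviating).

Pure-strategy Nash equilibria: (R2, Z); (R3, W)

For each player, find the best response to each opponent profile; mutual best responses are the pure NE.
Player 1 against W: payoffs 0.8, 0.6, 3.9, 0 → best response R3.
Player 1 against X: payoffs 0.8, 0.5, 5, 2.6 → best response R3.
Player 1 against Y: payoffs 4.3, 3.2, 4.5, 0.2 → best response R3.
Player 1 against Z: payoffs 2.5, 4.3, 1.2, 1.9 → best response R2.
Player 2 against R1: payoffs 0.9, 1.1, 5.9, 4 → best response Y.
Player 2 against R2: payoffs 2.4, 1.6, 2.8, 4.2 → best response Z.
Player 2 against R3: payoffs 4.4, 2.7, 4.2, 0.4 → best response W.
Player 2 against R4: payoffs 3.2, 1.9, 3.7, 0.7 → best response Y.
Mutual best responses: (R2, Z); (R3, W).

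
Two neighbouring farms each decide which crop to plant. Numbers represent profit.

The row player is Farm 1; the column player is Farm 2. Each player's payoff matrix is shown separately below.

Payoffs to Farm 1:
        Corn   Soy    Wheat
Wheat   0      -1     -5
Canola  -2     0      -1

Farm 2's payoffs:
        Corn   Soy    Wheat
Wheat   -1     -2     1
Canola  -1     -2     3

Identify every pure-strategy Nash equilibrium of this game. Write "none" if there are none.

Pure NE: (Canola, Wheat)

Farm 1 against Corn: payoffs 0, -2 → best response Wheat.
Farm 1 against Soy: payoffs -1, 0 → best response Canola.
Farm 1 against Wheat: payoffs -5, -1 → best response Canola.
Farm 2 against Wheat: payoffs -1, -2, 1 → best response Wheat.
Farm 2 against Canola: payoffs -1, -2, 3 → best response Wheat.
Mutual best responses: (Canola, Wheat).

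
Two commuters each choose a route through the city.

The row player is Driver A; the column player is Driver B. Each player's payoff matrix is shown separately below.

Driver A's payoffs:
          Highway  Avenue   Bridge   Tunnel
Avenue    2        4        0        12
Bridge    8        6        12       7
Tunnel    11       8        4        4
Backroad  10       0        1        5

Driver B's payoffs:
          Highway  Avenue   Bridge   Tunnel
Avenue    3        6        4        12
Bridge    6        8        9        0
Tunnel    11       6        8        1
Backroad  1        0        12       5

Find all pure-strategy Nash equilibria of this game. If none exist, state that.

Driver A against Highway: payoffs 2, 8, 11, 10 → best response Tunnel.
Driver A against Avenue: payoffs 4, 6, 8, 0 → best response Tunnel.
Driver A against Bridge: payoffs 0, 12, 4, 1 → best response Bridge.
Driver A against Tunnel: payoffs 12, 7, 4, 5 → best response Avenue.
Driver B against Avenue: payoffs 3, 6, 4, 12 → best response Tunnel.
Driver B against Bridge: payoffs 6, 8, 9, 0 → best response Bridge.
Driver B against Tunnel: payoffs 11, 6, 8, 1 → best response Highway.
Driver B against Backroad: payoffs 1, 0, 12, 5 → best response Bridge.
Mutual best responses: (Avenue, Tunnel); (Bridge, Bridge); (Tunnel, Highway).

(Avenue, Tunnel); (Bridge, Bridge); (Tunnel, Highway)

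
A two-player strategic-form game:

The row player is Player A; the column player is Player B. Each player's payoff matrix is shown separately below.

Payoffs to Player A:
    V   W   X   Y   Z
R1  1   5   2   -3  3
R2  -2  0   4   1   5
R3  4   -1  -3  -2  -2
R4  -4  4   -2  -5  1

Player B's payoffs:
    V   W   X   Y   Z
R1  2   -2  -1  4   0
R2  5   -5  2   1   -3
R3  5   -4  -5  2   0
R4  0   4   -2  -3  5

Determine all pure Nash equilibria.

(R3, V)

(R1, V): Player A can switch to R3 (1 → 4). Not NE.
(R1, W): Player B can switch to V (-2 → 2). Not NE.
(R1, X): Player A can switch to R2 (2 → 4). Not NE.
(R1, Y): Player A can switch to R2 (-3 → 1). Not NE.
(R1, Z): Player A can switch to R2 (3 → 5). Not NE.
(R2, V): Player A can switch to R1 (-2 → 1). Not NE.
(R2, W): Player A can switch to R1 (0 → 5). Not NE.
(R2, X): Player B can switch to V (2 → 5). Not NE.
(R2, Y): Player B can switch to V (1 → 5). Not NE.
(R2, Z): Player B can switch to V (-3 → 5). Not NE.
(R3, V): Player A gets 4, best alternative 1; Player B gets 5, best alternative 2. No profitable deviation — NE.
(R3, W): Player A can switch to R1 (-1 → 5). Not NE.
(R3, X): Player A can switch to R1 (-3 → 2). Not NE.
(The remaining 7 profiles each have a profitable deviation by the same check.)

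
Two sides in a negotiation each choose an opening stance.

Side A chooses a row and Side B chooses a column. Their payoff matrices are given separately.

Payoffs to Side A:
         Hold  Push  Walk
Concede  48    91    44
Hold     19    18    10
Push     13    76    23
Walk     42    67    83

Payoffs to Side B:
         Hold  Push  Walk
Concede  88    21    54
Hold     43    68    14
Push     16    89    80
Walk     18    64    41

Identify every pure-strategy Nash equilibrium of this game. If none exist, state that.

The unique pure-strategy Nash equilibrium is (Concede, Hold).

(Concede, Hold): Side A gets 48, best alternative 42; Side B gets 88, best alternative 54. No profitable deviation — NE.
(Concede, Push): Side B can switch to Hold (21 → 88). Not NE.
(Concede, Walk): Side A can switch to Walk (44 → 83). Not NE.
(Hold, Hold): Side A can switch to Concede (19 → 48). Not NE.
(Hold, Push): Side A can switch to Concede (18 → 91). Not NE.
(Hold, Walk): Side A can switch to Concede (10 → 44). Not NE.
(Push, Hold): Side A can switch to Concede (13 → 48). Not NE.
(Push, Push): Side A can switch to Concede (76 → 91). Not NE.
(Push, Walk): Side A can switch to Concede (23 → 44). Not NE.
(Walk, Hold): Side A can switch to Concede (42 → 48). Not NE.
(Walk, Push): Side A can switch to Concede (67 → 91). Not NE.
(The remaining 1 profile has a profitable deviation by the same check.)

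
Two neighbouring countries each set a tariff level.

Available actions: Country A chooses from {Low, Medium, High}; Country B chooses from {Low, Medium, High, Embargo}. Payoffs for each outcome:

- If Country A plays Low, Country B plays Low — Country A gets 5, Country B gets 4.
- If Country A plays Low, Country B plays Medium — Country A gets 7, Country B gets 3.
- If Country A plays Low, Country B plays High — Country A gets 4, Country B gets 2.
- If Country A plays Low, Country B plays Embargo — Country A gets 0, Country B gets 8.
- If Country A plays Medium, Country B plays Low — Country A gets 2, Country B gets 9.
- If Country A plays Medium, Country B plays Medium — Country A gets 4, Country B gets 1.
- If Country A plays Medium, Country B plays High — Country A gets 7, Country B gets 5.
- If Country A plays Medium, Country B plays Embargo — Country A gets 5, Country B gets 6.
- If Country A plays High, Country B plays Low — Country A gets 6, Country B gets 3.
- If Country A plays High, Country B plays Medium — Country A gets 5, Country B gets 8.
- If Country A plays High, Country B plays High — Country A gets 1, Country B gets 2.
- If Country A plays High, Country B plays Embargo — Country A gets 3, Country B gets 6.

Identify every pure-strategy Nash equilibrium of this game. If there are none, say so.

No pure-strategy Nash equilibrium.

(Low, Low): Country A can switch to High (5 → 6). Not NE.
(Low, Medium): Country B can switch to Low (3 → 4). Not NE.
(Low, High): Country A can switch to Medium (4 → 7). Not NE.
(Low, Embargo): Country A can switch to Medium (0 → 5). Not NE.
(Medium, Low): Country A can switch to Low (2 → 5). Not NE.
(Medium, Medium): Country A can switch to Low (4 → 7). Not NE.
(Medium, High): Country B can switch to Low (5 → 9). Not NE.
(Medium, Embargo): Country B can switch to Low (6 → 9). Not NE.
(High, Low): Country B can switch to Medium (3 → 8). Not NE.
(High, Medium): Country A can switch to Low (5 → 7). Not NE.
(The remaining 2 profiles each have a profitable deviation by the same check.)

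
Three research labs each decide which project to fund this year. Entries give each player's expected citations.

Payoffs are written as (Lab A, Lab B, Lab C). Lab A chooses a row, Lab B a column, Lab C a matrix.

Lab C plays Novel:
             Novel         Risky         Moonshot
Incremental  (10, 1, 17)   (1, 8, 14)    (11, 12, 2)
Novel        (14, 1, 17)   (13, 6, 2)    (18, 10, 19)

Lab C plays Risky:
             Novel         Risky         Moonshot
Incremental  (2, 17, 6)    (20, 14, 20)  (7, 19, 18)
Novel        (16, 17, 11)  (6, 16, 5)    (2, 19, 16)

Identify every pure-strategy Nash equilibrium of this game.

(Incremental, Moonshot, Risky), (Novel, Moonshot, Novel)

(Incremental, Novel, Novel): Lab A can switch to Novel (10 → 14). Not NE.
(Incremental, Novel, Risky): Lab A can switch to Novel (2 → 16). Not NE.
(Incremental, Risky, Novel): Lab A can switch to Novel (1 → 13). Not NE.
(Incremental, Risky, Risky): Lab B can switch to Novel (14 → 17). Not NE.
(Incremental, Moonshot, Novel): Lab A can switch to Novel (11 → 18). Not NE.
(Incremental, Moonshot, Risky): Lab A gets 7, best alternative 2; Lab B gets 19, best alternative 17; Lab C gets 18, best alternative 2. No profitable deviation — NE.
(Novel, Novel, Novel): Lab B can switch to Risky (1 → 6). Not NE.
(Novel, Novel, Risky): Lab B can switch to Moonshot (17 → 19). Not NE.
(Novel, Risky, Novel): Lab B can switch to Moonshot (6 → 10). Not NE.
(Novel, Risky, Risky): Lab A can switch to Incremental (6 → 20). Not NE.
(Novel, Moonshot, Novel): Lab A gets 18, best alternative 11; Lab B gets 10, best alternative 6; Lab C gets 19, best alternative 16. No profitable deviation — NE.
(Novel, Moonshot, Risky): Lab A can switch to Incremental (2 → 7). Not NE.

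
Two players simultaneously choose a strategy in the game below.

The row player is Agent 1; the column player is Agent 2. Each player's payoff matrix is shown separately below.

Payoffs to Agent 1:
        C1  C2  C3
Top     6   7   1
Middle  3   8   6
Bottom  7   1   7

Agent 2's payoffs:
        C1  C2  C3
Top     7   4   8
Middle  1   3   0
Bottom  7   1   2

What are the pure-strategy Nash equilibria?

Agent 1 against C1: payoffs 6, 3, 7 → best response Bottom.
Agent 1 against C2: payoffs 7, 8, 1 → best response Middle.
Agent 1 against C3: payoffs 1, 6, 7 → best response Bottom.
Agent 2 against Top: payoffs 7, 4, 8 → best response C3.
Agent 2 against Middle: payoffs 1, 3, 0 → best response C2.
Agent 2 against Bottom: payoffs 7, 1, 2 → best response C1.
Mutual best responses: (Middle, C2); (Bottom, C1).

(Middle, C2) and (Bottom, C1)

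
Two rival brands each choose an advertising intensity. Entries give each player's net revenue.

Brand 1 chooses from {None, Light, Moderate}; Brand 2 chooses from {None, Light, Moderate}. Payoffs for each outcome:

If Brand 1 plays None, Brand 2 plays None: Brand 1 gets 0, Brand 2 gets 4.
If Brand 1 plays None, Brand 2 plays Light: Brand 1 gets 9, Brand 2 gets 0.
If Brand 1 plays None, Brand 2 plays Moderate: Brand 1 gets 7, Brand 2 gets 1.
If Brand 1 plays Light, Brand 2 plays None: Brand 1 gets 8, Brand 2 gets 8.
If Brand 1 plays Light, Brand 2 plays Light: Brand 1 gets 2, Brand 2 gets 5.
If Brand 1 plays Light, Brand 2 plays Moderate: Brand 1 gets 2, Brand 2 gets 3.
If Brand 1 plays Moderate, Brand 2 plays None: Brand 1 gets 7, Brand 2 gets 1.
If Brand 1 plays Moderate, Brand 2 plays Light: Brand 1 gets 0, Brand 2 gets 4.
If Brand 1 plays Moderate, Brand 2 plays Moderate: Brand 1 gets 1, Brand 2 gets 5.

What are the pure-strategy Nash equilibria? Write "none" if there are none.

Brand 1 against None: payoffs 0, 8, 7 → best response Light.
Brand 1 against Light: payoffs 9, 2, 0 → best response None.
Brand 1 against Moderate: payoffs 7, 2, 1 → best response None.
Brand 2 against None: payoffs 4, 0, 1 → best response None.
Brand 2 against Light: payoffs 8, 5, 3 → best response None.
Brand 2 against Moderate: payoffs 1, 4, 5 → best response Moderate.
Mutual best responses: (Light, None).

Pure NE: (Light, None)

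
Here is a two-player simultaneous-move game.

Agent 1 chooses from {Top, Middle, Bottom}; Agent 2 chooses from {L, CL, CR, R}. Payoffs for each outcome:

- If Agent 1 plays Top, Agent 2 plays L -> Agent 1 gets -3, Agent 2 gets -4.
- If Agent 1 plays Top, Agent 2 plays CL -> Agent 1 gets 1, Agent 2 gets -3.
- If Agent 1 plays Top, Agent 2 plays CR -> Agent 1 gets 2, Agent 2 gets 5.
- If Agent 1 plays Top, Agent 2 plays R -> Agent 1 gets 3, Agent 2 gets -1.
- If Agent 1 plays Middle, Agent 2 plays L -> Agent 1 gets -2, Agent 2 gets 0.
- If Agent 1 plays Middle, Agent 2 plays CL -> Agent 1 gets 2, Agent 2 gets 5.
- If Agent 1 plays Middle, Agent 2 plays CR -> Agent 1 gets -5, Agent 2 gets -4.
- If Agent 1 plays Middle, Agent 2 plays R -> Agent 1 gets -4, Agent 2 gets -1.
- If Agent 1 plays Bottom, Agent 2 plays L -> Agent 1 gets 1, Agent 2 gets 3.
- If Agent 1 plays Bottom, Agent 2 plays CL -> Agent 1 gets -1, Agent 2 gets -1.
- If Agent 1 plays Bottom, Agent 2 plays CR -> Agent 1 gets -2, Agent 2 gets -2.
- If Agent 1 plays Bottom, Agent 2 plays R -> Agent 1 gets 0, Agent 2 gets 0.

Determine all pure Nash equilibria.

(Top, CR); (Middle, CL); (Bottom, L)

For each player, find the best response to each opponent profile; mutual best responses are the pure NE.
Agent 1 against L: payoffs -3, -2, 1 → best response Bottom.
Agent 1 against CL: payoffs 1, 2, -1 → best response Middle.
Agent 1 against CR: payoffs 2, -5, -2 → best response Top.
Agent 1 against R: payoffs 3, -4, 0 → best response Top.
Agent 2 against Top: payoffs -4, -3, 5, -1 → best response CR.
Agent 2 against Middle: payoffs 0, 5, -4, -1 → best response CL.
Agent 2 against Bottom: payoffs 3, -1, -2, 0 → best response L.
Mutual best responses: (Top, CR); (Middle, CL); (Bottom, L).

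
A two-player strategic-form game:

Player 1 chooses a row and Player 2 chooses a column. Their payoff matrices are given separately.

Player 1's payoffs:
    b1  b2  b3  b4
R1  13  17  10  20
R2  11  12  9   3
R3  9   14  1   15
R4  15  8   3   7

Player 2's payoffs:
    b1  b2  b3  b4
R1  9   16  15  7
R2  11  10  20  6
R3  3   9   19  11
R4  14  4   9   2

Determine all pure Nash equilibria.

The pure Nash equilibria are (R1, b2); (R4, b1).

Player 1 against b1: payoffs 13, 11, 9, 15 → best response R4.
Player 1 against b2: payoffs 17, 12, 14, 8 → best response R1.
Player 1 against b3: payoffs 10, 9, 1, 3 → best response R1.
Player 1 against b4: payoffs 20, 3, 15, 7 → best response R1.
Player 2 against R1: payoffs 9, 16, 15, 7 → best response b2.
Player 2 against R2: payoffs 11, 10, 20, 6 → best response b3.
Player 2 against R3: payoffs 3, 9, 19, 11 → best response b3.
Player 2 against R4: payoffs 14, 4, 9, 2 → best response b1.
Mutual best responses: (R1, b2); (R4, b1).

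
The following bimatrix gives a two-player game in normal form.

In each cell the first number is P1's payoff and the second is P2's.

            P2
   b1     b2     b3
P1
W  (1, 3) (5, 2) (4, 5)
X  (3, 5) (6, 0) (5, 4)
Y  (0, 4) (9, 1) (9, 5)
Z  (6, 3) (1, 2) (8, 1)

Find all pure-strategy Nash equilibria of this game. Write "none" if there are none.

(W, b1): P1 can switch to X (1 → 3). Not NE.
(W, b2): P1 can switch to X (5 → 6). Not NE.
(W, b3): P1 can switch to X (4 → 5). Not NE.
(X, b1): P1 can switch to Z (3 → 6). Not NE.
(X, b2): P1 can switch to Y (6 → 9). Not NE.
(X, b3): P1 can switch to Y (5 → 9). Not NE.
(Y, b1): P1 can switch to W (0 → 1). Not NE.
(Y, b2): P2 can switch to b1 (1 → 4). Not NE.
(Y, b3): P1 gets 9, best alternative 8; P2 gets 5, best alternative 4. No profitable deviation — NE.
(Z, b1): P1 gets 6, best alternative 3; P2 gets 3, best alternative 2. No profitable deviation — NE.
(The remaining 2 profiles each have a profitable deviation by the same check.)

Pure-strategy Nash equilibria: (Y, b3) and (Z, b1)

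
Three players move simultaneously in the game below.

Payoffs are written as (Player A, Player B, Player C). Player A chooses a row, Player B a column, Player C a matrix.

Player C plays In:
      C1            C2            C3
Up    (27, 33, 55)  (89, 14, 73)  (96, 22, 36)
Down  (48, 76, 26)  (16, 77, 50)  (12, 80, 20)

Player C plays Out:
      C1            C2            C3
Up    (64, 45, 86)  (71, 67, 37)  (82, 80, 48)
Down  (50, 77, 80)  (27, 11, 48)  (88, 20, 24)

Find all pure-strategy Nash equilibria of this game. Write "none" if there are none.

This game has no pure Nash equilibrium.

For each strategy profile, look for a profitable unilateral deviation.
(Up, C1, In): Player A can switch to Down (27 → 48). Not NE.
(Up, C1, Out): Player B can switch to C2 (45 → 67). Not NE.
(Up, C2, In): Player B can switch to C1 (14 → 33). Not NE.
(Up, C2, Out): Player B can switch to C3 (67 → 80). Not NE.
(Up, C3, In): Player B can switch to C1 (22 → 33). Not NE.
(Up, C3, Out): Player A can switch to Down (82 → 88). Not NE.
(The remaining 6 profiles each have a profitable deviation by the same check.)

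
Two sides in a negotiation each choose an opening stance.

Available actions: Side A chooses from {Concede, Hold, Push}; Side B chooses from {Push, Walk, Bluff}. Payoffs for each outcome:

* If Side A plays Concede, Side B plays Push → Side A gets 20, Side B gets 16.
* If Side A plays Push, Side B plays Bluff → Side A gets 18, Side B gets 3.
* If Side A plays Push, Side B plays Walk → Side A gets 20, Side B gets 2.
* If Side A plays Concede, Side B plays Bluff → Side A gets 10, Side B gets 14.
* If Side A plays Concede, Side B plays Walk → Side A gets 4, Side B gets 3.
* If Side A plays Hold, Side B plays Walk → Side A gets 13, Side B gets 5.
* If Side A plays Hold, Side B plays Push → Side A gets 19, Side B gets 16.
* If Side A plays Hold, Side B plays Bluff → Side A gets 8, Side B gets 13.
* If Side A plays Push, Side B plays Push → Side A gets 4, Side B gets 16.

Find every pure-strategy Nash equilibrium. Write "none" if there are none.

(Concede, Push)

Mark each player's best response to every combination of opponents' strategies; a profile where every player is best-responding is a pure Nash equilibrium.
Side A against Push: payoffs 20, 19, 4 → best response Concede.
Side A against Walk: payoffs 4, 13, 20 → best response Push.
Side A against Bluff: payoffs 10, 8, 18 → best response Push.
Side B against Concede: payoffs 16, 3, 14 → best response Push.
Side B against Hold: payoffs 16, 5, 13 → best response Push.
Side B against Push: payoffs 16, 2, 3 → best response Push.
Mutual best responses: (Concede, Push).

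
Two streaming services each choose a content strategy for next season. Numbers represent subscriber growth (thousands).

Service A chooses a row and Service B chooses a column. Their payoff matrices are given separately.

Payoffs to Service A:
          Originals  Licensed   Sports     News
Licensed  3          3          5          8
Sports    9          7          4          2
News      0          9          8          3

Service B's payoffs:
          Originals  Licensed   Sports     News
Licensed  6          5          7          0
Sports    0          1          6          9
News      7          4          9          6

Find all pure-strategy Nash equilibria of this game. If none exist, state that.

Service A against Originals: payoffs 3, 9, 0 → best response Sports.
Service A against Licensed: payoffs 3, 7, 9 → best response News.
Service A against Sports: payoffs 5, 4, 8 → best response News.
Service A against News: payoffs 8, 2, 3 → best response Licensed.
Service B against Licensed: payoffs 6, 5, 7, 0 → best response Sports.
Service B against Sports: payoffs 0, 1, 6, 9 → best response News.
Service B against News: payoffs 7, 4, 9, 6 → best response Sports.
Mutual best responses: (News, Sports).

Pure NE: (News, Sports)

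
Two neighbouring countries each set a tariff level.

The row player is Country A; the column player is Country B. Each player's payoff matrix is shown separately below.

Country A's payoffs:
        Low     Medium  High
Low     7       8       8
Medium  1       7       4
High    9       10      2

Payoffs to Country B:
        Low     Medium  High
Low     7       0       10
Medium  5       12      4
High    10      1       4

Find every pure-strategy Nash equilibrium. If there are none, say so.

(Low, Low): Country A can switch to High (7 → 9). Not NE.
(Low, Medium): Country A can switch to High (8 → 10). Not NE.
(Low, High): Country A gets 8, best alternative 4; Country B gets 10, best alternative 7. No profitable deviation — NE.
(Medium, Low): Country A can switch to Low (1 → 7). Not NE.
(Medium, Medium): Country A can switch to Low (7 → 8). Not NE.
(Medium, High): Country A can switch to Low (4 → 8). Not NE.
(High, Low): Country A gets 9, best alternative 7; Country B gets 10, best alternative 4. No profitable deviation — NE.
(High, Medium): Country B can switch to Low (1 → 10). Not NE.
(High, High): Country A can switch to Low (2 → 8). Not NE.

The pure Nash equilibria are (Low, High), (High, Low).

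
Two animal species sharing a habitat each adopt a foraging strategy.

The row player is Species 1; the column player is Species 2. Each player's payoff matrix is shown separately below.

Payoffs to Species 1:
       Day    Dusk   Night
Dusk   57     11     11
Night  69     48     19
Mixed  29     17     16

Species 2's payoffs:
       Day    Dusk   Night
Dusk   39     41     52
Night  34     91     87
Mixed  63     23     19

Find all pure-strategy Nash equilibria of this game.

Pure NE: (Night, Dusk)

(Dusk, Day): Species 1 can switch to Night (57 → 69). Not NE.
(Dusk, Dusk): Species 1 can switch to Night (11 → 48). Not NE.
(Dusk, Night): Species 1 can switch to Night (11 → 19). Not NE.
(Night, Day): Species 2 can switch to Dusk (34 → 91). Not NE.
(Night, Dusk): Species 1 gets 48, best alternative 17; Species 2 gets 91, best alternative 87. No profitable deviation — NE.
(Night, Night): Species 2 can switch to Dusk (87 → 91). Not NE.
(Mixed, Day): Species 1 can switch to Dusk (29 → 57). Not NE.
(Mixed, Dusk): Species 1 can switch to Night (17 → 48). Not NE.
(Mixed, Night): Species 1 can switch to Night (16 → 19). Not NE.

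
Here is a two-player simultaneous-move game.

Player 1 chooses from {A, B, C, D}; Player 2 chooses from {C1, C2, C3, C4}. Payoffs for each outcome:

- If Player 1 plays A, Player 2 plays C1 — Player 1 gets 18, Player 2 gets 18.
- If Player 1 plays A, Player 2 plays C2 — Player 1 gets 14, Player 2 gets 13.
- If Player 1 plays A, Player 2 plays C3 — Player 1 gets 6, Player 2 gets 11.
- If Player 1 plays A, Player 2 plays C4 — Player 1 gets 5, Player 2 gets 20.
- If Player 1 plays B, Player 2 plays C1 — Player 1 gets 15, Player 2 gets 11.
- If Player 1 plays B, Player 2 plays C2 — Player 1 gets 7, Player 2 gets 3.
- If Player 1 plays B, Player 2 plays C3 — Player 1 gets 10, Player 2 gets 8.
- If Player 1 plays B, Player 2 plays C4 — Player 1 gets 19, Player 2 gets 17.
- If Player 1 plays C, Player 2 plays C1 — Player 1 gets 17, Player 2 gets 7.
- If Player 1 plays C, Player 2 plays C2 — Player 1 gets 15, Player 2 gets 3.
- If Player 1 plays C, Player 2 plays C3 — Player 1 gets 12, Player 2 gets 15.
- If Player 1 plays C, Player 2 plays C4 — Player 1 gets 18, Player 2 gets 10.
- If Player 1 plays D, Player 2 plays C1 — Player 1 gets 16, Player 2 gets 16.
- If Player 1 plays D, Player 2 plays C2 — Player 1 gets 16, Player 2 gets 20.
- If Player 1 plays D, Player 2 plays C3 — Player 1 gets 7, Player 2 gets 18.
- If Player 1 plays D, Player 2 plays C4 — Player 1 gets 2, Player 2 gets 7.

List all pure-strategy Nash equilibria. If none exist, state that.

(A, C1): Player 2 can switch to C4 (18 → 20). Not NE.
(A, C2): Player 1 can switch to C (14 → 15). Not NE.
(A, C3): Player 1 can switch to B (6 → 10). Not NE.
(A, C4): Player 1 can switch to B (5 → 19). Not NE.
(B, C1): Player 1 can switch to A (15 → 18). Not NE.
(B, C2): Player 1 can switch to A (7 → 14). Not NE.
(B, C3): Player 1 can switch to C (10 → 12). Not NE.
(B, C4): Player 1 gets 19, best alternative 18; Player 2 gets 17, best alternative 11. No profitable deviation — NE.
(C, C1): Player 1 can switch to A (17 → 18). Not NE.
(C, C3): Player 1 gets 12, best alternative 10; Player 2 gets 15, best alternative 10. No profitable deviation — NE.
(D, C2): Player 1 gets 16, best alternative 15; Player 2 gets 20, best alternative 18. No profitable deviation — NE.
(The remaining 5 profiles each have a profitable deviation by the same check.)

Pure-strategy Nash equilibria: (B, C4); (C, C3); (D, C2)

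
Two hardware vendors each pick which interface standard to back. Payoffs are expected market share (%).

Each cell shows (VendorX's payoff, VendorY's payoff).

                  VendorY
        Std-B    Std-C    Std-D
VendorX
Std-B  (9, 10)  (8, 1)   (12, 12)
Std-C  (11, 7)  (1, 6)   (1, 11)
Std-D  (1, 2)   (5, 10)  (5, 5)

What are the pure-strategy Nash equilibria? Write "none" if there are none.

The unique pure-strategy Nash equilibrium is (Std-B, Std-D).

Mark each player's best response to every combination of opponents' strategies; a profile where every player is best-responding is a pure Nash equilibrium.
VendorX against Std-B: payoffs 9, 11, 1 → best response Std-C.
VendorX against Std-C: payoffs 8, 1, 5 → best response Std-B.
VendorX against Std-D: payoffs 12, 1, 5 → best response Std-B.
VendorY against Std-B: payoffs 10, 1, 12 → best response Std-D.
VendorY against Std-C: payoffs 7, 6, 11 → best response Std-D.
VendorY against Std-D: payoffs 2, 10, 5 → best response Std-C.
Mutual best responses: (Std-B, Std-D).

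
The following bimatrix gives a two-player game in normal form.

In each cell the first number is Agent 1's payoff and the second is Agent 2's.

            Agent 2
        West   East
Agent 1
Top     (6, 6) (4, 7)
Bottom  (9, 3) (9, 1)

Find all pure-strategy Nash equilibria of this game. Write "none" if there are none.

(Bottom, West)

(Top, West): Agent 1 can switch to Bottom (6 → 9). Not NE.
(Top, East): Agent 1 can switch to Bottom (4 → 9). Not NE.
(Bottom, West): Agent 1 gets 9, best alternative 6; Agent 2 gets 3, best alternative 1. No profitable deviation — NE.
(Bottom, East): Agent 2 can switch to West (1 → 3). Not NE.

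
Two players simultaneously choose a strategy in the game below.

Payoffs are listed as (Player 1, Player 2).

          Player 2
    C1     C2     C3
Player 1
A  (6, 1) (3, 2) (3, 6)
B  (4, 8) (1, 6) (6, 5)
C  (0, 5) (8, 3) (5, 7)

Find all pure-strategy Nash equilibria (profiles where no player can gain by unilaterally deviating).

(A, C1): Player 2 can switch to C2 (1 → 2). Not NE.
(A, C2): Player 1 can switch to C (3 → 8). Not NE.
(A, C3): Player 1 can switch to B (3 → 6). Not NE.
(B, C1): Player 1 can switch to A (4 → 6). Not NE.
(B, C2): Player 1 can switch to A (1 → 3). Not NE.
(B, C3): Player 2 can switch to C1 (5 → 8). Not NE.
(C, C1): Player 1 can switch to A (0 → 6). Not NE.
(C, C2): Player 2 can switch to C1 (3 → 5). Not NE.
(C, C3): Player 1 can switch to B (5 → 6). Not NE.

There is no pure-strategy Nash equilibrium.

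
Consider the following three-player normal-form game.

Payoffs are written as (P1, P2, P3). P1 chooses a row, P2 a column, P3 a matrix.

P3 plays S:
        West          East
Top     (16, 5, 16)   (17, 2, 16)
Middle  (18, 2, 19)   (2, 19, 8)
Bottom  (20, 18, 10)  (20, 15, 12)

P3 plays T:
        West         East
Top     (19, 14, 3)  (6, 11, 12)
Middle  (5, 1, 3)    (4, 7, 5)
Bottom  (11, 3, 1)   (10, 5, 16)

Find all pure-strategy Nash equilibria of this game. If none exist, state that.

(Bottom, West, S), (Bottom, East, T)

(Top, West, S): P1 can switch to Middle (16 → 18). Not NE.
(Top, West, T): P3 can switch to S (3 → 16). Not NE.
(Top, East, S): P1 can switch to Bottom (17 → 20). Not NE.
(Top, East, T): P1 can switch to Bottom (6 → 10). Not NE.
(Middle, West, S): P1 can switch to Bottom (18 → 20). Not NE.
(Middle, West, T): P1 can switch to Top (5 → 19). Not NE.
(Middle, East, S): P1 can switch to Top (2 → 17). Not NE.
(Middle, East, T): P1 can switch to Top (4 → 6). Not NE.
(Bottom, West, S): P1 gets 20, best alternative 18; P2 gets 18, best alternative 15; P3 gets 10, best alternative 1. No profitable deviation — NE.
(Bottom, West, T): P1 can switch to Top (11 → 19). Not NE.
(Bottom, East, S): P2 can switch to West (15 → 18). Not NE.
(Bottom, East, T): P1 gets 10, best alternative 6; P2 gets 5, best alternative 3; P3 gets 16, best alternative 12. No profitable deviation — NE.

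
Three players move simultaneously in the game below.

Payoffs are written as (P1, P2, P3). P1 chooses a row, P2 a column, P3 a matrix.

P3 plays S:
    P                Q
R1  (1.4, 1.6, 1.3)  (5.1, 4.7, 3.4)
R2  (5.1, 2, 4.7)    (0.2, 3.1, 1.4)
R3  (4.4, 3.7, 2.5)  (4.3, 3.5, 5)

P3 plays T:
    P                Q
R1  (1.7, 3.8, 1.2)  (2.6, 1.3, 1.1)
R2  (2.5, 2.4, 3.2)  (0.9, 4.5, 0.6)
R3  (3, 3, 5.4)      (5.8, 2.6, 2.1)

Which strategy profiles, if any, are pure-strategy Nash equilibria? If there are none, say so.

(R1, Q, S), (R3, P, T)

Mark each player's best response to every combination of opponents' strategies; a profile where every player is best-responding is a pure Nash equilibrium.
P1 against (P, S): payoffs 1.4, 5.1, 4.4 → best response R2.
P1 against (P, T): payoffs 1.7, 2.5, 3 → best response R3.
P1 against (Q, S): payoffs 5.1, 0.2, 4.3 → best response R1.
P1 against (Q, T): payoffs 2.6, 0.9, 5.8 → best response R3.
P2 against (R1, S): payoffs 1.6, 4.7 → best response Q.
P2 against (R1, T): payoffs 3.8, 1.3 → best response P.
P2 against (R2, S): payoffs 2, 3.1 → best response Q.
P2 against (R2, T): payoffs 2.4, 4.5 → best response Q.
P2 against (R3, S): payoffs 3.7, 3.5 → best response P.
P2 against (R3, T): payoffs 3, 2.6 → best response P.
P3 against (R1, P): payoffs 1.3, 1.2 → best response S.
P3 against (R1, Q): payoffs 3.4, 1.1 → best response S.
P3 against (R2, P): payoffs 4.7, 3.2 → best response S.
P3 against (R2, Q): payoffs 1.4, 0.6 → best response S.
P3 against (R3, P): payoffs 2.5, 5.4 → best response T.
P3 against (R3, Q): payoffs 5, 2.1 → best response S.
Mutual best responses: (R1, Q, S); (R3, P, T).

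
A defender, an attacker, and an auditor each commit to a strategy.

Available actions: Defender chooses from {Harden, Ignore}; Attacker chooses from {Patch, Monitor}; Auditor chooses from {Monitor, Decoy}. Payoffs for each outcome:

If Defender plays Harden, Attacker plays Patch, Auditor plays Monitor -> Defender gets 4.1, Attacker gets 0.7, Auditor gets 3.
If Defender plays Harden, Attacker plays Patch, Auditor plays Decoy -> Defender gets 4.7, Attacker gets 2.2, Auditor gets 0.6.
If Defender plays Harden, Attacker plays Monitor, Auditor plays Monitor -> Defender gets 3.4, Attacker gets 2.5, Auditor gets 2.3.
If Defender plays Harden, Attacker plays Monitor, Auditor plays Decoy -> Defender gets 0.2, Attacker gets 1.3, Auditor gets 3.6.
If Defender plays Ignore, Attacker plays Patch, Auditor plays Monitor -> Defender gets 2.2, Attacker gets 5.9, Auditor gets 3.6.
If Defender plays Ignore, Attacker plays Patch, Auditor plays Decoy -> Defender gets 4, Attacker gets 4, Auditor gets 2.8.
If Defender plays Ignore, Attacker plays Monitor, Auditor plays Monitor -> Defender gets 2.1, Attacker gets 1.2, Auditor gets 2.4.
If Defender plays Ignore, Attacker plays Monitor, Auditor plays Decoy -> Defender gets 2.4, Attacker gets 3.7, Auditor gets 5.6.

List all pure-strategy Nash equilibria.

Defender against (Patch, Monitor): payoffs 4.1, 2.2 → best response Harden.
Defender against (Patch, Decoy): payoffs 4.7, 4 → best response Harden.
Defender against (Monitor, Monitor): payoffs 3.4, 2.1 → best response Harden.
Defender against (Monitor, Decoy): payoffs 0.2, 2.4 → best response Ignore.
Attacker against (Harden, Monitor): payoffs 0.7, 2.5 → best response Monitor.
Attacker against (Harden, Decoy): payoffs 2.2, 1.3 → best response Patch.
Attacker against (Ignore, Monitor): payoffs 5.9, 1.2 → best response Patch.
Attacker against (Ignore, Decoy): payoffs 4, 3.7 → best response Patch.
Auditor against (Harden, Patch): payoffs 3, 0.6 → best response Monitor.
Auditor against (Harden, Monitor): payoffs 2.3, 3.6 → best response Decoy.
Auditor against (Ignore, Patch): payoffs 3.6, 2.8 → best response Monitor.
Auditor against (Ignore, Monitor): payoffs 2.4, 5.6 → best response Decoy.
No profile is a mutual best response for all players.

none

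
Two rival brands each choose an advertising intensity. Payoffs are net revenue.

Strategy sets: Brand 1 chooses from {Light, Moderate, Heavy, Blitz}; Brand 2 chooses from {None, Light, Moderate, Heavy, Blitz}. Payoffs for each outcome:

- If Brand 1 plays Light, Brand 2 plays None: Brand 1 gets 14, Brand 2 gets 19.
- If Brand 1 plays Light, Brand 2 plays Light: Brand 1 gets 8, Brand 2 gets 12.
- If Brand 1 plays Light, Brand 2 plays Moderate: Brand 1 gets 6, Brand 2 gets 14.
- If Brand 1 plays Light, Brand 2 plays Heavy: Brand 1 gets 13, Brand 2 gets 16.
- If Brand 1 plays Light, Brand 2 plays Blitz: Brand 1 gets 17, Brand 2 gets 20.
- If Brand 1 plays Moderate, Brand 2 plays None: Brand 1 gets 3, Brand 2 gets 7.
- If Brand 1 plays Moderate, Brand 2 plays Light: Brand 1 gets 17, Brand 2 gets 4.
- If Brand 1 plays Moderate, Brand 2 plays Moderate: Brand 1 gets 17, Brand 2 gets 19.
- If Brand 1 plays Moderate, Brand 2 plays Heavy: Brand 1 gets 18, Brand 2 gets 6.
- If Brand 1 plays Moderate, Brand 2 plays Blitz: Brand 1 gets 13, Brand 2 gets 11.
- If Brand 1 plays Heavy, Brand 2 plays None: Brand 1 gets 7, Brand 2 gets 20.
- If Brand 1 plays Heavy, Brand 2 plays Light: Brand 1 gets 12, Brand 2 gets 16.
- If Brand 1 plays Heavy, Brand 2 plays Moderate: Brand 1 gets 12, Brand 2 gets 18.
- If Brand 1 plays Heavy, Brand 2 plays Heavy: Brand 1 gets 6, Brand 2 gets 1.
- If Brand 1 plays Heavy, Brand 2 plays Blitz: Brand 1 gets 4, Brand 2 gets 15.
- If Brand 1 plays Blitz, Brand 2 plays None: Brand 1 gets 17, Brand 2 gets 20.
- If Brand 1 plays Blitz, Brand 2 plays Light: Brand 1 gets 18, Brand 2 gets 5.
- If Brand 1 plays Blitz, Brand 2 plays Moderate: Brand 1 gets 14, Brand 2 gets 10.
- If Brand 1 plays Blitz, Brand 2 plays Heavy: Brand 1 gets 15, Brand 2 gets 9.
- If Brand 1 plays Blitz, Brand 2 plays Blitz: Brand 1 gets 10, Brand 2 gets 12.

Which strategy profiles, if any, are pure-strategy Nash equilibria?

(Light, None): Brand 1 can switch to Blitz (14 → 17). Not NE.
(Light, Light): Brand 1 can switch to Moderate (8 → 17). Not NE.
(Light, Moderate): Brand 1 can switch to Moderate (6 → 17). Not NE.
(Light, Heavy): Brand 1 can switch to Moderate (13 → 18). Not NE.
(Light, Blitz): Brand 1 gets 17, best alternative 13; Brand 2 gets 20, best alternative 19. No profitable deviation — NE.
(Moderate, None): Brand 1 can switch to Light (3 → 14). Not NE.
(Moderate, Light): Brand 1 can switch to Blitz (17 → 18). Not NE.
(Moderate, Moderate): Brand 1 gets 17, best alternative 14; Brand 2 gets 19, best alternative 11. No profitable deviation — NE.
(Blitz, None): Brand 1 gets 17, best alternative 14; Brand 2 gets 20, best alternative 12. No profitable deviation — NE.
(The remaining 11 profiles each have a profitable deviation by the same check.)

Pure-strategy Nash equilibria: (Light, Blitz), (Moderate, Moderate), (Blitz, None)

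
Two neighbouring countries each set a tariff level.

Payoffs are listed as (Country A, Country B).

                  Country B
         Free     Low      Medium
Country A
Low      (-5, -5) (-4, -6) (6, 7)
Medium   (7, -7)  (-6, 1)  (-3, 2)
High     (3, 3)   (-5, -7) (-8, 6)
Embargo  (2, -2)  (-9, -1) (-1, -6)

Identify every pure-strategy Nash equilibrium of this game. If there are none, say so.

(Low, Free): Country A can switch to Medium (-5 → 7). Not NE.
(Low, Low): Country B can switch to Free (-6 → -5). Not NE.
(Low, Medium): Country A gets 6, best alternative -1; Country B gets 7, best alternative -5. No profitable deviation — NE.
(Medium, Free): Country B can switch to Low (-7 → 1). Not NE.
(Medium, Low): Country A can switch to Low (-6 → -4). Not NE.
(Medium, Medium): Country A can switch to Low (-3 → 6). Not NE.
(High, Free): Country A can switch to Medium (3 → 7). Not NE.
(High, Low): Country A can switch to Low (-5 → -4). Not NE.
(High, Medium): Country A can switch to Low (-8 → 6). Not NE.
(The remaining 3 profiles each have a profitable deviation by the same check.)

Pure NE: (Low, Medium)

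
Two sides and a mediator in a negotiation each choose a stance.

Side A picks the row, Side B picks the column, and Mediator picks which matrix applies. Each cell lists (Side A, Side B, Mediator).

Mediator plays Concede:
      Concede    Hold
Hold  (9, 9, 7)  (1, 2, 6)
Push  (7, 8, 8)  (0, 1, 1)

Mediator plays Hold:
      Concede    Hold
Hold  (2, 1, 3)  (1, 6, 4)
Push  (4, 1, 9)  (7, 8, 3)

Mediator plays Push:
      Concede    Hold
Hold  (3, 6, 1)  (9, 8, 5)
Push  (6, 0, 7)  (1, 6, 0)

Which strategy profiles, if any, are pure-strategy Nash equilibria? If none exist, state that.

The pure Nash equilibria are (Hold, Concede, Concede); (Push, Hold, Hold).

(Hold, Concede, Concede): Side A gets 9, best alternative 7; Side B gets 9, best alternative 2; Mediator gets 7, best alternative 3. No profitable deviation — NE.
(Hold, Concede, Hold): Side A can switch to Push (2 → 4). Not NE.
(Hold, Concede, Push): Side A can switch to Push (3 → 6). Not NE.
(Hold, Hold, Concede): Side B can switch to Concede (2 → 9). Not NE.
(Hold, Hold, Hold): Side A can switch to Push (1 → 7). Not NE.
(Hold, Hold, Push): Mediator can switch to Concede (5 → 6). Not NE.
(Push, Concede, Concede): Side A can switch to Hold (7 → 9). Not NE.
(Push, Concede, Hold): Side B can switch to Hold (1 → 8). Not NE.
(Push, Concede, Push): Side B can switch to Hold (0 → 6). Not NE.
(Push, Hold, Concede): Side A can switch to Hold (0 → 1). Not NE.
(Push, Hold, Hold): Side A gets 7, best alternative 1; Side B gets 8, best alternative 1; Mediator gets 3, best alternative 1. No profitable deviation — NE.
(Push, Hold, Push): Side A can switch to Hold (1 → 9). Not NE.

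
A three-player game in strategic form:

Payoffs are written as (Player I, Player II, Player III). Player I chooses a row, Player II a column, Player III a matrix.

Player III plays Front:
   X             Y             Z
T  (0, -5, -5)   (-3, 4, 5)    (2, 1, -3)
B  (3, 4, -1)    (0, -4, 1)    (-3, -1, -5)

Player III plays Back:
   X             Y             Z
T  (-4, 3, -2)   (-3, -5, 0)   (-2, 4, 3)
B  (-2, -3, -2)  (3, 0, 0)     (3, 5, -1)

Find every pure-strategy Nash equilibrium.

(B, X, Front), (B, Z, Back)

Player I against (X, Front): payoffs 0, 3 → best response B.
Player I against (X, Back): payoffs -4, -2 → best response B.
Player I against (Y, Front): payoffs -3, 0 → best response B.
Player I against (Y, Back): payoffs -3, 3 → best response B.
Player I against (Z, Front): payoffs 2, -3 → best response T.
Player I against (Z, Back): payoffs -2, 3 → best response B.
Player II against (T, Front): payoffs -5, 4, 1 → best response Y.
Player II against (T, Back): payoffs 3, -5, 4 → best response Z.
Player II against (B, Front): payoffs 4, -4, -1 → best response X.
Player II against (B, Back): payoffs -3, 0, 5 → best response Z.
Player III against (T, X): payoffs -5, -2 → best response Back.
Player III against (T, Y): payoffs 5, 0 → best response Front.
Player III against (T, Z): payoffs -3, 3 → best response Back.
Player III against (B, X): payoffs -1, -2 → best response Front.
Player III against (B, Y): payoffs 1, 0 → best response Front.
Player III against (B, Z): payoffs -5, -1 → best response Back.
Mutual best responses: (B, X, Front); (B, Z, Back).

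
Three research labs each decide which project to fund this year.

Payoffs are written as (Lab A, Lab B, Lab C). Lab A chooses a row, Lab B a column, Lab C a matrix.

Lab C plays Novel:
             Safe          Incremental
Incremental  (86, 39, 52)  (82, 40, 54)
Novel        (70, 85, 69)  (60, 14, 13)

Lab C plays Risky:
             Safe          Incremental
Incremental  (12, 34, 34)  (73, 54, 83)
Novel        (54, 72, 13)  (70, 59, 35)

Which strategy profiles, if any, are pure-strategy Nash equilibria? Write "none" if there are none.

(Incremental, Incremental, Risky)

Check each profile: it is a Nash equilibrium iff no player can strictly gain by switching unilaterally.
(Incremental, Safe, Novel): Lab B can switch to Incremental (39 → 40). Not NE.
(Incremental, Safe, Risky): Lab A can switch to Novel (12 → 54). Not NE.
(Incremental, Incremental, Novel): Lab C can switch to Risky (54 → 83). Not NE.
(Incremental, Incremental, Risky): Lab A gets 73, best alternative 70; Lab B gets 54, best alternative 34; Lab C gets 83, best alternative 54. No profitable deviation — NE.
(Novel, Safe, Novel): Lab A can switch to Incremental (70 → 86). Not NE.
(Novel, Safe, Risky): Lab C can switch to Novel (13 → 69). Not NE.
(Novel, Incremental, Novel): Lab A can switch to Incremental (60 → 82). Not NE.
(Novel, Incremental, Risky): Lab A can switch to Incremental (70 → 73). Not NE.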